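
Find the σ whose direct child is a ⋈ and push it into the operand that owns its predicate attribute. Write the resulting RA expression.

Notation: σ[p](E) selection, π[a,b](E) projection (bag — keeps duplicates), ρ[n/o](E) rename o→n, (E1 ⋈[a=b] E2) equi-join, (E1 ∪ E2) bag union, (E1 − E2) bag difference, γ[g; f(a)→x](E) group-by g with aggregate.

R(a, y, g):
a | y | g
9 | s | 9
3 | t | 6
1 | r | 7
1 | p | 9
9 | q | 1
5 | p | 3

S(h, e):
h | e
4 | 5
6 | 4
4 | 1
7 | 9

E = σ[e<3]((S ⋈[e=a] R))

σ filters on e, owned by the left side.
E' = (σ[e<3](S) ⋈[e=a] R)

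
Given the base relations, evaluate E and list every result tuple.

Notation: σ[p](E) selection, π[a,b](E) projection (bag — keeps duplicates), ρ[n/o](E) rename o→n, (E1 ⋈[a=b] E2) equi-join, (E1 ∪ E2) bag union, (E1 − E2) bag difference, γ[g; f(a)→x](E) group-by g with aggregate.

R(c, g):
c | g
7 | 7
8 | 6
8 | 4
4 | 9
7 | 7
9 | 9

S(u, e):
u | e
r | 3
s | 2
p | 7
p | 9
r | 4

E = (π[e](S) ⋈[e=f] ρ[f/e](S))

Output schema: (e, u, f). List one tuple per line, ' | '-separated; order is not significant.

Per-node cardinality:
  S → 5
  π[e](S) → 5
  S → 5
  ρ[f/e](S) → 5
  (π[e](S) ⋈[e=f] ρ[f/e](S)) → 5

== RESULT ==
e | u | f
2 | s | 2
3 | r | 3
4 | r | 4
7 | p | 7
9 | p | 9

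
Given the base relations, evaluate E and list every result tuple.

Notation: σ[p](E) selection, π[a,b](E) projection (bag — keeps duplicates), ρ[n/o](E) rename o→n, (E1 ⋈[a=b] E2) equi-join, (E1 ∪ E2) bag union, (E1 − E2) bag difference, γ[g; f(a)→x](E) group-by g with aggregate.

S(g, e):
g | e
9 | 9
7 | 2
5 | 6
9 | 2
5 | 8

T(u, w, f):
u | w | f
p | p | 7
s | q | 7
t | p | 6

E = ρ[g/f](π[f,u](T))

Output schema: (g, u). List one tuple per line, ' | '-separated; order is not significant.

Subexpression sizes:
  T → 3
  π[f,u](T) → 3
  ρ[g/f](π[f,u](T)) → 3

== RESULT ==
g | u
6 | t
7 | p
7 | s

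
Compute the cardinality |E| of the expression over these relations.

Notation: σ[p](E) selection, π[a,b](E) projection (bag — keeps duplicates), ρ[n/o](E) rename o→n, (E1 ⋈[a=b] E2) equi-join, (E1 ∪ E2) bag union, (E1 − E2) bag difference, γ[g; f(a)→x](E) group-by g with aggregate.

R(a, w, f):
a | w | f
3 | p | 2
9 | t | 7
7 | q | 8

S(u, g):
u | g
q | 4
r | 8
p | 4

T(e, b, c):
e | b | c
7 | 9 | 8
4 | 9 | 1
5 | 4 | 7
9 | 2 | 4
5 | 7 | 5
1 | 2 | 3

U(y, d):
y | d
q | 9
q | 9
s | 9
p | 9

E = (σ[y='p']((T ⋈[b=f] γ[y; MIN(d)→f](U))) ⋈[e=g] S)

Row counts bottom-up:
  T → 6
  U → 4
  γ[y; MIN(d)→f](U) → 3
  (T ⋈[b=f] γ[y; MIN(d)→f](U)) → 6
  σ[y='p']((T ⋈[b=f] γ[y; MIN(d)→f](U))) → 2
  S → 3
  (σ[y='p']((T ⋈[b=f] γ[y; MIN(d)→f](U))) ⋈[e=g] S) → 2

|E| = 2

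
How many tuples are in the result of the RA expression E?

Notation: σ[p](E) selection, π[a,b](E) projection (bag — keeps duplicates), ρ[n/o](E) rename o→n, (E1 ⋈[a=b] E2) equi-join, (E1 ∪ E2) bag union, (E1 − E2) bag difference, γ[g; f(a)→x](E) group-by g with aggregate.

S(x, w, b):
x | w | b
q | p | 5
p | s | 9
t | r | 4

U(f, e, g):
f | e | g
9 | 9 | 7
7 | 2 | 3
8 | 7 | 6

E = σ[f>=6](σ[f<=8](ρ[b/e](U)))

Stepwise |·|:
  U → 3
  ρ[b/e](U) → 3
  σ[f<=8](ρ[b/e](U)) → 2
  σ[f>=6](σ[f<=8](ρ[b/e](U))) → 2

|E| = 2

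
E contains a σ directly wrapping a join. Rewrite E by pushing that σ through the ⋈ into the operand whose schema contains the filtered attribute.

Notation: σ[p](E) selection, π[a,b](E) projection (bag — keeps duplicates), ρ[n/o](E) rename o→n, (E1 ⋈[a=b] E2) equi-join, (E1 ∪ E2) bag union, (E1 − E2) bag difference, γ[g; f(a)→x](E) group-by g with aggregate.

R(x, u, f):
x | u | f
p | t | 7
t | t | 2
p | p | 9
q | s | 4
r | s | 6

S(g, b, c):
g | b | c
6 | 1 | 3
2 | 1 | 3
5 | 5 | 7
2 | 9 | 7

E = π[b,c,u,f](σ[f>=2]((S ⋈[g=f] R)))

σ filters on f, owned by the right side.
E' = π[b,c,u,f]((S ⋈[g=f] σ[f>=2](R)))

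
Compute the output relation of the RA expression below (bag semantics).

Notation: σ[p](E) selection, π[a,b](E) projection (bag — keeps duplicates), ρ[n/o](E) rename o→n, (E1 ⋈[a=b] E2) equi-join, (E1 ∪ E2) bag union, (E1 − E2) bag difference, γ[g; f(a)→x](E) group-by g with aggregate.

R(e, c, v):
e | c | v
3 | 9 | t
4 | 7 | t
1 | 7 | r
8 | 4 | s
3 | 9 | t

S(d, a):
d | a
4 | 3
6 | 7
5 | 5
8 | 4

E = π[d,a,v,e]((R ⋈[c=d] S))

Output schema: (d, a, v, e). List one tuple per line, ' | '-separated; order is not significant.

Per-node cardinality:
  R → 5
  S → 4
  (R ⋈[c=d] S) → 1
  π[d,a,v,e]((R ⋈[c=d] S)) → 1

== RESULT ==
d | a | v | e
4 | 3 | s | 8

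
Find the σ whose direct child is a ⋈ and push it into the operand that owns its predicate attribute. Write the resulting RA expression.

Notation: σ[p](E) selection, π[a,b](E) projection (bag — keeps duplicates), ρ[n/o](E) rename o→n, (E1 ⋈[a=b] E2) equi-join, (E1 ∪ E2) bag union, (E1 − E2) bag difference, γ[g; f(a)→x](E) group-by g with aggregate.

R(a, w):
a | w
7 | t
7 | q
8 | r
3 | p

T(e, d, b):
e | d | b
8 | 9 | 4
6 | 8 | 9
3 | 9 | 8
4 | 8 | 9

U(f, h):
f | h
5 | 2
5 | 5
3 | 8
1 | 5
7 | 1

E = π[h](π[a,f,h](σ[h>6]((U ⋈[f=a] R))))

σ filters on h, owned by the left side.
E' = π[h](π[a,f,h]((σ[h>6](U) ⋈[f=a] R)))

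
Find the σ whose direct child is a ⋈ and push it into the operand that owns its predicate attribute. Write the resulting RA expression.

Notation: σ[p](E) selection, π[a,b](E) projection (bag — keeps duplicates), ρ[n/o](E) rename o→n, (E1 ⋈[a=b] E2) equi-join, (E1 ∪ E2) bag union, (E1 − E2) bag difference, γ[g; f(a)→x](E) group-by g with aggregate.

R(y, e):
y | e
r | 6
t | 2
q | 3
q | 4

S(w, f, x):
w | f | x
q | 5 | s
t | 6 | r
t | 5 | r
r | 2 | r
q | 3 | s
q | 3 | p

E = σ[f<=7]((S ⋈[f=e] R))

σ filters on f, owned by the left side.
E' = (σ[f<=7](S) ⋈[f=e] R)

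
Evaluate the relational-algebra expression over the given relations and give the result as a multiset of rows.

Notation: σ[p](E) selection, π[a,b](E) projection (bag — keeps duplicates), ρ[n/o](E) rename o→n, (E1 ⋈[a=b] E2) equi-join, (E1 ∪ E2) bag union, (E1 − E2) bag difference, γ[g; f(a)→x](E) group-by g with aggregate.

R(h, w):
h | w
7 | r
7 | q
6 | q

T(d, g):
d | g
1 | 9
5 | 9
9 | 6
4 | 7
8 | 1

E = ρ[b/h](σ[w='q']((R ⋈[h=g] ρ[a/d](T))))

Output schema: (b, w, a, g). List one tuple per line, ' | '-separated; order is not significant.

Stepwise |·|:
  R → 3
  T → 5
  ρ[a/d](T) → 5
  (R ⋈[h=g] ρ[a/d](T)) → 3
  σ[w='q']((R ⋈[h=g] ρ[a/d](T))) → 2
  ρ[b/h](σ[w='q']((R ⋈[h=g] ρ[a/d](T)))) → 2

== RESULT ==
b | w | a | g
6 | q | 9 | 6
7 | q | 4 | 7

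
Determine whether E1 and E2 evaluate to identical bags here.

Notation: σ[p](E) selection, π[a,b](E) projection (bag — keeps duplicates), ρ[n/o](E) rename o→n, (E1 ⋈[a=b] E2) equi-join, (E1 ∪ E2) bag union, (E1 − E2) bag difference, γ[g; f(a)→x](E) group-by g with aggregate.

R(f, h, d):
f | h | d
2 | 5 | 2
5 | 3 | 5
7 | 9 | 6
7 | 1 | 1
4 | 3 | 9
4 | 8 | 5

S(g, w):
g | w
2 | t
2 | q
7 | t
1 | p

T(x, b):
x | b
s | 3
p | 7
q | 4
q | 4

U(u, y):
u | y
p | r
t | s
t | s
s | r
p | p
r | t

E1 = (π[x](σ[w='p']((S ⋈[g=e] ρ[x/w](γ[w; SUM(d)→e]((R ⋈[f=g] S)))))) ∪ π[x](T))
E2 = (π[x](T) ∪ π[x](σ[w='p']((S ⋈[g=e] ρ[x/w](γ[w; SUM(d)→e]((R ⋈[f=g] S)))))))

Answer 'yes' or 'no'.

E1 row counts bottom-up:
  S → 4
  R → 6
  S → 4
  (R ⋈[f=g] S) → 4
  γ[w; SUM(d)→e]((R ⋈[f=g] S)) → 2
  ρ[x/w](γ[w; SUM(d)→e]((R ⋈[f=g] S))) → 2
  (S ⋈[g=e] ρ[x/w](γ[w; SUM(d)→e]((R ⋈[f=g] S)))) → 2
  σ[w='p']((S ⋈[g=e] ρ[x/w](γ[w; SUM(d)→e]((R ⋈[f=g] S))))) → 0
  π[x](σ[w='p']((S ⋈[g=e] ρ[x/w](γ[w; SUM(d)→e]((R ⋈[f=g] S)))))) → 0
  T → 4
  π[x](T) → 4
  (π[x](σ[w='p']((S ⋈[g=e] ρ[x/w](γ[w; SUM(d)→e]((R ⋈[f=g] S)))))) ∪ π[x](T)) → 4
E2 row counts bottom-up:
  T → 4
  π[x](T) → 4
  S → 4
  R → 6
  S → 4
  (R ⋈[f=g] S) → 4
  γ[w; SUM(d)→e]((R ⋈[f=g] S)) → 2
  ρ[x/w](γ[w; SUM(d)→e]((R ⋈[f=g] S))) → 2
  (S ⋈[g=e] ρ[x/w](γ[w; SUM(d)→e]((R ⋈[f=g] S)))) → 2
  σ[w='p']((S ⋈[g=e] ρ[x/w](γ[w; SUM(d)→e]((R ⋈[f=g] S))))) → 0
  π[x](σ[w='p']((S ⋈[g=e] ρ[x/w](γ[w; SUM(d)→e]((R ⋈[f=g] S)))))) → 0
  (π[x](T) ∪ π[x](σ[w='p']((S ⋈[g=e] ρ[x/w](γ[w; SUM(d)→e]((R ⋈[f=g] S))))))) → 4

E1 and E2 produce the same multiset:
x
p
q
q
s

yes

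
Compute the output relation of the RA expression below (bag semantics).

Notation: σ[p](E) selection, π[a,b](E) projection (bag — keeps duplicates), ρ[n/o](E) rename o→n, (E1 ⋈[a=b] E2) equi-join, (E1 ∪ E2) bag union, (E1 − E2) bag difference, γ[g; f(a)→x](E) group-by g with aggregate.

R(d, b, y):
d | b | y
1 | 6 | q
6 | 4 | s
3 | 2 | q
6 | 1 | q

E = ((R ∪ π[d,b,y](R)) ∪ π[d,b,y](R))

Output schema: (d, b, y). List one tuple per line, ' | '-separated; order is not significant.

Stepwise |·|:
  R → 4
  R → 4
  π[d,b,y](R) → 4
  (R ∪ π[d,b,y](R)) → 8
  R → 4
  π[d,b,y](R) → 4
  ((R ∪ π[d,b,y](R)) ∪ π[d,b,y](R)) → 12

== RESULT ==
d | b | y
1 | 6 | q
1 | 6 | q
1 | 6 | q
3 | 2 | q
3 | 2 | q
3 | 2 | q
6 | 1 | q
6 | 1 | q
6 | 1 | q
6 | 4 | s
6 | 4 | s
6 | 4 | s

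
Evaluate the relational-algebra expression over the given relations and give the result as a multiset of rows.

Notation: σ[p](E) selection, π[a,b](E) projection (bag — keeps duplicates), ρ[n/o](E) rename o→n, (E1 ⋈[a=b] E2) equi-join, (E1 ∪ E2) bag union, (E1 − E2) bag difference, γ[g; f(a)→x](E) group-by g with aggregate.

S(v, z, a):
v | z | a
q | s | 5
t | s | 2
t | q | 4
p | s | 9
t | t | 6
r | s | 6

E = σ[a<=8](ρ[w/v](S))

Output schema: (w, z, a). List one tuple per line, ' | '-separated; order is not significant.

Stepwise |·|:
  S → 6
  ρ[w/v](S) → 6
  σ[a<=8](ρ[w/v](S)) → 5

== RESULT ==
w | z | a
q | s | 5
r | s | 6
t | q | 4
t | s | 2
t | t | 6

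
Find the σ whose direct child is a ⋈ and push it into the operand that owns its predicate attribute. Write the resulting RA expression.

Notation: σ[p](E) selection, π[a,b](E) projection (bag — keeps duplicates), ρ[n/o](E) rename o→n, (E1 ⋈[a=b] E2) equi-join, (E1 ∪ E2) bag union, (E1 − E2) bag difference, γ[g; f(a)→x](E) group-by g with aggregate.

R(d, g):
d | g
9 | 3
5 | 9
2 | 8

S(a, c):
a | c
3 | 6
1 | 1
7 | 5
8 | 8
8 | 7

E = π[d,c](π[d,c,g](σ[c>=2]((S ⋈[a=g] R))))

σ filters on c, owned by the left side.
E' = π[d,c](π[d,c,g]((σ[c>=2](S) ⋈[a=g] R)))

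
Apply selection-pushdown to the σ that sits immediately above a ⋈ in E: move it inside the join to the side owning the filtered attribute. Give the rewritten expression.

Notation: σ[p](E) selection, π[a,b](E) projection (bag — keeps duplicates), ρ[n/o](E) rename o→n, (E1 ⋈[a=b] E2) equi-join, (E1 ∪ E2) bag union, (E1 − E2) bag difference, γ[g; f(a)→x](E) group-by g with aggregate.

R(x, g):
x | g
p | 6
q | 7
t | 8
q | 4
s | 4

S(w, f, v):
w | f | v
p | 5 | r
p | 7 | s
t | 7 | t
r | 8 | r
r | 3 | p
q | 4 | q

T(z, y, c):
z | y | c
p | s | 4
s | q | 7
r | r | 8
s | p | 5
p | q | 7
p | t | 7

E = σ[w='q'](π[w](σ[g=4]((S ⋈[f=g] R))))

σ filters on g, owned by the right side.
E' = σ[w='q'](π[w]((S ⋈[f=g] σ[g=4](R))))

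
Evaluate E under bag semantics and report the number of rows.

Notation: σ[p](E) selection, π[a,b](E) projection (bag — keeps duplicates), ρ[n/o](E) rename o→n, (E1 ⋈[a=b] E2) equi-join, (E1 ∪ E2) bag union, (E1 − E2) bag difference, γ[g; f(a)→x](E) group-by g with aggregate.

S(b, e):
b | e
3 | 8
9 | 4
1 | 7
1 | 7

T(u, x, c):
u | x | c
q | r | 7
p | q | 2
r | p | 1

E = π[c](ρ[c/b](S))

Stepwise |·|:
  S → 4
  ρ[c/b](S) → 4
  π[c](ρ[c/b](S)) → 4

|E| = 4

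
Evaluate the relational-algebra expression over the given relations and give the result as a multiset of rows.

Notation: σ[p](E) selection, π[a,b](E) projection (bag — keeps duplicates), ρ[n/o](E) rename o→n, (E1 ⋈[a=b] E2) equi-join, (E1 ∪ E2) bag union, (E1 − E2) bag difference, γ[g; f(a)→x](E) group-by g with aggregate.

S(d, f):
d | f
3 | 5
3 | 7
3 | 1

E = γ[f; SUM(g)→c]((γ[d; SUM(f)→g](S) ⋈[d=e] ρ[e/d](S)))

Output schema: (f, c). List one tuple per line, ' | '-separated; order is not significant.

Subexpression sizes:
  S → 3
  γ[d; SUM(f)→g](S) → 1
  S → 3
  ρ[e/d](S) → 3
  (γ[d; SUM(f)→g](S) ⋈[d=e] ρ[e/d](S)) → 3
  γ[f; SUM(g)→c]((γ[d; SUM(f)→g](S) ⋈[d=e] ρ[e/d](S))) → 3

== RESULT ==
f | c
1 | 13
5 | 13
7 | 13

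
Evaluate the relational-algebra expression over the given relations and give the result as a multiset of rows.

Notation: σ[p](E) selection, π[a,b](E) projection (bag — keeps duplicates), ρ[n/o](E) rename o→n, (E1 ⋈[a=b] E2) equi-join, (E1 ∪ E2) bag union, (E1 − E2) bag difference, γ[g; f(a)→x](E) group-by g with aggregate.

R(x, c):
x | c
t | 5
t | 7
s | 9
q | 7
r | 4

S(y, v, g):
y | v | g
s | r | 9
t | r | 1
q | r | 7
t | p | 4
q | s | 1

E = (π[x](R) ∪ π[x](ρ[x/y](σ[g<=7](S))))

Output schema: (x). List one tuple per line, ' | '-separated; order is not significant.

Stepwise |·|:
  R → 5
  π[x](R) → 5
  S → 5
  σ[g<=7](S) → 4
  ρ[x/y](σ[g<=7](S)) → 4
  π[x](ρ[x/y](σ[g<=7](S))) → 4
  (π[x](R) ∪ π[x](ρ[x/y](σ[g<=7](S)))) → 9

== RESULT ==
x
q
q
q
r
s
t
t
t
t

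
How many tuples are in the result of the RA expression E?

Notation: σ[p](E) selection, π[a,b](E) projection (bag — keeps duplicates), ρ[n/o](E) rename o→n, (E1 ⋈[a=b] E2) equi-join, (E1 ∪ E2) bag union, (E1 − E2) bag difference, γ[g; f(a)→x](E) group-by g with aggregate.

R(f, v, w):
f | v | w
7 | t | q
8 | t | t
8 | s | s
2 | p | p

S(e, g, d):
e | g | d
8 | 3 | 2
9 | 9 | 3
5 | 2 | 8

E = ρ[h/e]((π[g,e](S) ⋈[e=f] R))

Subexpression sizes:
  S → 3
  π[g,e](S) → 3
  R → 4
  (π[g,e](S) ⋈[e=f] R) → 2
  ρ[h/e]((π[g,e](S) ⋈[e=f] R)) → 2

|E| = 2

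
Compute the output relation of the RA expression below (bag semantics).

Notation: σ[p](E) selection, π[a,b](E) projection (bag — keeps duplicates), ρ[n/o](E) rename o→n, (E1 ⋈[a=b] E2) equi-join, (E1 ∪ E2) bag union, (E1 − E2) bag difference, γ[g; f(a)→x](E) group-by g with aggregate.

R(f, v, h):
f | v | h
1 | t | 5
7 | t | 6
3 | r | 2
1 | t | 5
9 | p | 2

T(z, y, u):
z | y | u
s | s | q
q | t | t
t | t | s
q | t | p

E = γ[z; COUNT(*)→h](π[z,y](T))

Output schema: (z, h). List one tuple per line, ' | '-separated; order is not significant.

Subexpression sizes:
  T → 4
  π[z,y](T) → 4
  γ[z; COUNT(*)→h](π[z,y](T)) → 3

== RESULT ==
z | h
q | 2
s | 1
t | 1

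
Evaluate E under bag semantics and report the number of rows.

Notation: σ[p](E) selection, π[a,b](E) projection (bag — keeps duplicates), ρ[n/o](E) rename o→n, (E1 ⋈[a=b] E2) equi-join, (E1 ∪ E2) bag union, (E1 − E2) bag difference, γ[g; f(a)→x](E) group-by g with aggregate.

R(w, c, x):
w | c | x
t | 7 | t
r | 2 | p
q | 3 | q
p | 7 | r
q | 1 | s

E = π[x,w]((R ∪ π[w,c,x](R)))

Subexpression sizes:
  R → 5
  R → 5
  π[w,c,x](R) → 5
  (R ∪ π[w,c,x](R)) → 10
  π[x,w]((R ∪ π[w,c,x](R))) → 10

|E| = 10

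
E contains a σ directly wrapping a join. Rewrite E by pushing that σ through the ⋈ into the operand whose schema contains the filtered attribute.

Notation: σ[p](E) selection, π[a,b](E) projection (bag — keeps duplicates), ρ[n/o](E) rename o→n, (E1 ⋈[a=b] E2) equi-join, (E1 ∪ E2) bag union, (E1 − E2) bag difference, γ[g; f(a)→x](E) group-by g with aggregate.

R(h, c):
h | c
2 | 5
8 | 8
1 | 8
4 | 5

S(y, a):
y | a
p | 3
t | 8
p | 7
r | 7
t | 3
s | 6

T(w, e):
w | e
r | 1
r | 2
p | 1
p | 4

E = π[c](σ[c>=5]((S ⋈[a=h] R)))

σ filters on c, owned by the right side.
E' = π[c]((S ⋈[a=h] σ[c>=5](R)))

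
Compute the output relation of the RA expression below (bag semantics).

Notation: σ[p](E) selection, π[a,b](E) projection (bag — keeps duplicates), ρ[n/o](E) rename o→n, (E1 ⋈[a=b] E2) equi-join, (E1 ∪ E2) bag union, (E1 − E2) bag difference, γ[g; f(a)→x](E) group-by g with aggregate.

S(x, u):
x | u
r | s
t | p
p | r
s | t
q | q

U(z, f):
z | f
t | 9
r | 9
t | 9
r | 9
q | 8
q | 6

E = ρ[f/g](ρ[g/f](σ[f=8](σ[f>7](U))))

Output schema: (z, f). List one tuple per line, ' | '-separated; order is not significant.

Subexpression sizes:
  U → 6
  σ[f>7](U) → 5
  σ[f=8](σ[f>7](U)) → 1
  ρ[g/f](σ[f=8](σ[f>7](U))) → 1
  ρ[f/g](ρ[g/f](σ[f=8](σ[f>7](U)))) → 1

== RESULT ==
z | f
q | 8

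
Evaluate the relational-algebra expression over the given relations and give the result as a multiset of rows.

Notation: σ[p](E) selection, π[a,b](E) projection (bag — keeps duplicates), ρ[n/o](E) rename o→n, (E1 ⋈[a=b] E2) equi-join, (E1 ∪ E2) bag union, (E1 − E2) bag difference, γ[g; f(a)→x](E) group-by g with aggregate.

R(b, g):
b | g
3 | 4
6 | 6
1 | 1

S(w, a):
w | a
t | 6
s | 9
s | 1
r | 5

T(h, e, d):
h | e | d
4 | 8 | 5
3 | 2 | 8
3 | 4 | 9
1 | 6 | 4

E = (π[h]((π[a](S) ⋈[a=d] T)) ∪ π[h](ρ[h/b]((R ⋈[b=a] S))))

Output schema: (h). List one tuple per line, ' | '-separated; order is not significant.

Per-node cardinality:
  S → 4
  π[a](S) → 4
  T → 4
  (π[a](S) ⋈[a=d] T) → 2
  π[h]((π[a](S) ⋈[a=d] T)) → 2
  R → 3
  S → 4
  (R ⋈[b=a] S) → 2
  ρ[h/b]((R ⋈[b=a] S)) → 2
  π[h](ρ[h/b]((R ⋈[b=a] S))) → 2
  (π[h]((π[a](S) ⋈[a=d] T)) ∪ π[h](ρ[h/b]((R ⋈[b=a] S)))) → 4

== RESULT ==
h
1
3
4
6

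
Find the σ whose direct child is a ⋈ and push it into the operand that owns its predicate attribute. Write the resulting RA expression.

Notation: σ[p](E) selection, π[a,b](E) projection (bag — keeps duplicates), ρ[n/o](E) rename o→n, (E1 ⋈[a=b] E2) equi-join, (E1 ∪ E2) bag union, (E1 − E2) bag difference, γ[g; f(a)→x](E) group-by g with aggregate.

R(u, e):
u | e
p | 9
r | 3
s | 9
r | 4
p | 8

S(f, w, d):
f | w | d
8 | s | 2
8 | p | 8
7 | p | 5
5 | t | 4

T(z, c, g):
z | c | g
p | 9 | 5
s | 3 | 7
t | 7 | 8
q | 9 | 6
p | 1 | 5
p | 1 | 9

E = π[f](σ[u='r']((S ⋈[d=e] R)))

σ filters on u, owned by the right side.
E' = π[f]((S ⋈[d=e] σ[u='r'](R)))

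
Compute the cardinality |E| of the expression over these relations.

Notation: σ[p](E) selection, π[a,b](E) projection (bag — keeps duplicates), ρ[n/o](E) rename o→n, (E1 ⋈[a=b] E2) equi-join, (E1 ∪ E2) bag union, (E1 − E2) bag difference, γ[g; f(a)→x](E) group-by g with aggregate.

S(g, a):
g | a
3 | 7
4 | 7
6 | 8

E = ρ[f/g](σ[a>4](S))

Row counts bottom-up:
  S → 3
  σ[a>4](S) → 3
  ρ[f/g](σ[a>4](S)) → 3

|E| = 3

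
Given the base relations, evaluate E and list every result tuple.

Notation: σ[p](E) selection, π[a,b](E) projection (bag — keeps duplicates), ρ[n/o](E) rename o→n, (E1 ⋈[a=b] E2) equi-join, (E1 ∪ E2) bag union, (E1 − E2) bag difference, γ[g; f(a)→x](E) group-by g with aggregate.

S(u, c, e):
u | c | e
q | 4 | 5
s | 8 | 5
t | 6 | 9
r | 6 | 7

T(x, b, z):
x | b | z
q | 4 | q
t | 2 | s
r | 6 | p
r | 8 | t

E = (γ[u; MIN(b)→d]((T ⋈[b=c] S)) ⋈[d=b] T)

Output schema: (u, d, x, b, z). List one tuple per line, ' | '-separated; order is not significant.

Per-node cardinality:
  T → 4
  S → 4
  (T ⋈[b=c] S) → 4
  γ[u; MIN(b)→d]((T ⋈[b=c] S)) → 4
  T → 4
  (γ[u; MIN(b)→d]((T ⋈[b=c] S)) ⋈[d=b] T) → 4

== RESULT ==
u | d | x | b | z
q | 4 | q | 4 | q
r | 6 | r | 6 | p
s | 8 | r | 8 | t
t | 6 | r | 6 | p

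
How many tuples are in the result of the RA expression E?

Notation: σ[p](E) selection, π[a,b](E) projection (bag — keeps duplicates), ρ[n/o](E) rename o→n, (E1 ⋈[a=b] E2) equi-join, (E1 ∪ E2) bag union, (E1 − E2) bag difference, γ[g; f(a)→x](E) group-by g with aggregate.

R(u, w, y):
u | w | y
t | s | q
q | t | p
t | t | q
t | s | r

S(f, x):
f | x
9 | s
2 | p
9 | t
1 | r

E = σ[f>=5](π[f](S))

Subexpression sizes:
  S → 4
  π[f](S) → 4
  σ[f>=5](π[f](S)) → 2

|E| = 2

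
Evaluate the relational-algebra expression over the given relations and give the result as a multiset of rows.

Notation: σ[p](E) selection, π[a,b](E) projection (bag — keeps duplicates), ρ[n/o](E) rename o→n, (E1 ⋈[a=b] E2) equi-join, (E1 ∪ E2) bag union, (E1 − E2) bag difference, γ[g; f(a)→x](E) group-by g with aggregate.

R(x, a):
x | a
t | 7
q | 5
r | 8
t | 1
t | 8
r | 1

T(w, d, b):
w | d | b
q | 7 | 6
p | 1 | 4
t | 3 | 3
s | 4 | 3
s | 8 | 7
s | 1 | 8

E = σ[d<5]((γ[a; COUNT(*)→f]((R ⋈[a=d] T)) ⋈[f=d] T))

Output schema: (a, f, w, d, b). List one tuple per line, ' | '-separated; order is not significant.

Row counts bottom-up:
  R → 6
  T → 6
  (R ⋈[a=d] T) → 7
  γ[a; COUNT(*)→f]((R ⋈[a=d] T)) → 3
  T → 6
  (γ[a; COUNT(*)→f]((R ⋈[a=d] T)) ⋈[f=d] T) → 3
  σ[d<5]((γ[a; COUNT(*)→f]((R ⋈[a=d] T)) ⋈[f=d] T)) → 3

== RESULT ==
a | f | w | d | b
1 | 4 | s | 4 | 3
7 | 1 | p | 1 | 4
7 | 1 | s | 1 | 8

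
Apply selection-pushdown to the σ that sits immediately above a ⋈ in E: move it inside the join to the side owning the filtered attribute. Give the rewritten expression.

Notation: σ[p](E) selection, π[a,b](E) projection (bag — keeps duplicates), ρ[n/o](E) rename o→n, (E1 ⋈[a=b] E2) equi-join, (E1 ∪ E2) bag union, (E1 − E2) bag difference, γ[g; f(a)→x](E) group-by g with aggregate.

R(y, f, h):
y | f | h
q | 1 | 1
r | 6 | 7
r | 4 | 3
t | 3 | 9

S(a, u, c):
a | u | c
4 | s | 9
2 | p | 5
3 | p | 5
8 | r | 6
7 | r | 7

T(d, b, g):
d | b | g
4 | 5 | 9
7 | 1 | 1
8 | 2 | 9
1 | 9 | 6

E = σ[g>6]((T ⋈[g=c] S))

σ filters on g, owned by the left side.
E' = (σ[g>6](T) ⋈[g=c] S)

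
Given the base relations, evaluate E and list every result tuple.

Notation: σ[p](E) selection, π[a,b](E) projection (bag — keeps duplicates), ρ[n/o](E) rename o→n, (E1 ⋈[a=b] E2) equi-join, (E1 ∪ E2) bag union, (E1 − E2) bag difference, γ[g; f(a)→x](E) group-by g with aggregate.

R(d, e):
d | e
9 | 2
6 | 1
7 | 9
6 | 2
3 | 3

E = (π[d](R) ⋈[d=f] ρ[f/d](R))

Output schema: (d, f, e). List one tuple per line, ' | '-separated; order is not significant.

Row counts bottom-up:
  R → 5
  π[d](R) → 5
  R → 5
  ρ[f/d](R) → 5
  (π[d](R) ⋈[d=f] ρ[f/d](R)) → 7

== RESULT ==
d | f | e
3 | 3 | 3
6 | 6 | 1
6 | 6 | 1
6 | 6 | 2
6 | 6 | 2
7 | 7 | 9
9 | 9 | 2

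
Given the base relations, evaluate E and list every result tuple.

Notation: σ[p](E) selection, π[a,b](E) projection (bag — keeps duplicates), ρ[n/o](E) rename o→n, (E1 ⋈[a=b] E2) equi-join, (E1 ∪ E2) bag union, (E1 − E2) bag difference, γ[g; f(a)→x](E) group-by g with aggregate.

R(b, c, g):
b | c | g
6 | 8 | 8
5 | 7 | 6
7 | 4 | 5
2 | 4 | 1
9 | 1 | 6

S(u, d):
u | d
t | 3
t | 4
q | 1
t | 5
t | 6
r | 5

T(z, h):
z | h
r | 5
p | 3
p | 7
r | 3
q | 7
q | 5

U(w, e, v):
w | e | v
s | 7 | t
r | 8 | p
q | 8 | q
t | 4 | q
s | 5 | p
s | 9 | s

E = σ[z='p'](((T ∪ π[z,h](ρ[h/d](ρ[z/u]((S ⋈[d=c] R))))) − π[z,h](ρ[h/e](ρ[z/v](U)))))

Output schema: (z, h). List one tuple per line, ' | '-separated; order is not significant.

Per-node cardinality:
  T → 6
  S → 6
  R → 5
  (S ⋈[d=c] R) → 3
  ρ[z/u]((S ⋈[d=c] R)) → 3
  ρ[h/d](ρ[z/u]((S ⋈[d=c] R))) → 3
  π[z,h](ρ[h/d](ρ[z/u]((S ⋈[d=c] R)))) → 3
  (T ∪ π[z,h](ρ[h/d](ρ[z/u]((S ⋈[d=c] R))))) → 9
  U → 6
  ρ[z/v](U) → 6
  ρ[h/e](ρ[z/v](U)) → 6
  π[z,h](ρ[h/e](ρ[z/v](U))) → 6
  ((T ∪ π[z,h](ρ[h/d](ρ[z/u]((S ⋈[d=c] R))))) − π[z,h](ρ[h/e](ρ[z/v](U)))) → 9
  σ[z='p'](((T ∪ π[z,h](ρ[h/d](ρ[z/u]((S ⋈[d=c] R))))) − π[z,h](ρ[h/e](ρ[z/v](U))))) → 2

== RESULT ==
z | h
p | 3
p | 7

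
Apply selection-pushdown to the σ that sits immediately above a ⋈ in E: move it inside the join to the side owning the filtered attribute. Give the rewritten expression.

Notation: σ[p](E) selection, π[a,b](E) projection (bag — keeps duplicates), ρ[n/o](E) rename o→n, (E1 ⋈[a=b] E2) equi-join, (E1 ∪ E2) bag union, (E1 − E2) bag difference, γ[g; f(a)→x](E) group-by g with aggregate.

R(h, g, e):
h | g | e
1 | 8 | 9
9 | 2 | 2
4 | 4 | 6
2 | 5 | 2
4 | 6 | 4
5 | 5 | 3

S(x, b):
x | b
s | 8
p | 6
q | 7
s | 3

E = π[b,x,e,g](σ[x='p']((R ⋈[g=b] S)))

σ filters on x, owned by the right side.
E' = π[b,x,e,g]((R ⋈[g=b] σ[x='p'](S)))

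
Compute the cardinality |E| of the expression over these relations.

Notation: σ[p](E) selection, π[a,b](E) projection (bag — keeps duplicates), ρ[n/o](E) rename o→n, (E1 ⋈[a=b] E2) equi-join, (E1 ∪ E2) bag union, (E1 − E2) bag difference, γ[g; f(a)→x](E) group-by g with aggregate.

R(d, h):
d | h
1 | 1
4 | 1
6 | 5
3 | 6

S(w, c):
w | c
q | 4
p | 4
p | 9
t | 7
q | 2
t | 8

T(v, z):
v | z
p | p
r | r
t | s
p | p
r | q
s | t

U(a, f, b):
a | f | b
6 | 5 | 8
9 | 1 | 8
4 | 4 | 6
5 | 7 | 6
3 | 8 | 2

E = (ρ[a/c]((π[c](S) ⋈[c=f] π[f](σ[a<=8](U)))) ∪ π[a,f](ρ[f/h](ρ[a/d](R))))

Per-node cardinality:
  S → 6
  π[c](S) → 6
  U → 5
  σ[a<=8](U) → 4
  π[f](σ[a<=8](U)) → 4
  (π[c](S) ⋈[c=f] π[f](σ[a<=8](U))) → 4
  ρ[a/c]((π[c](S) ⋈[c=f] π[f](σ[a<=8](U)))) → 4
  R → 4
  ρ[a/d](R) → 4
  ρ[f/h](ρ[a/d](R)) → 4
  π[a,f](ρ[f/h](ρ[a/d](R))) → 4
  (ρ[a/c]((π[c](S) ⋈[c=f] π[f](σ[a<=8](U)))) ∪ π[a,f](ρ[f/h](ρ[a/d](R)))) → 8

|E| = 8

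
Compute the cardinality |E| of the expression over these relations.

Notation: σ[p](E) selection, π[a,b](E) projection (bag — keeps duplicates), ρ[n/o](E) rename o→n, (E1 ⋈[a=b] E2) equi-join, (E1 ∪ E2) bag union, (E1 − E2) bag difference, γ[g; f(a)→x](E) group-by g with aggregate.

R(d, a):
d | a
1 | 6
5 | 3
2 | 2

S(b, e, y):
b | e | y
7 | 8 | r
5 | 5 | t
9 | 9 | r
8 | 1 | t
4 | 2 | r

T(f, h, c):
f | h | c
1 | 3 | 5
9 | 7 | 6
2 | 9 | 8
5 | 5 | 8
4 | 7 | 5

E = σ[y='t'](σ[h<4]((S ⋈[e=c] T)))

Stepwise |·|:
  S → 5
  T → 5
  (S ⋈[e=c] T) → 4
  σ[h<4]((S ⋈[e=c] T)) → 1
  σ[y='t'](σ[h<4]((S ⋈[e=c] T))) → 1

|E| = 1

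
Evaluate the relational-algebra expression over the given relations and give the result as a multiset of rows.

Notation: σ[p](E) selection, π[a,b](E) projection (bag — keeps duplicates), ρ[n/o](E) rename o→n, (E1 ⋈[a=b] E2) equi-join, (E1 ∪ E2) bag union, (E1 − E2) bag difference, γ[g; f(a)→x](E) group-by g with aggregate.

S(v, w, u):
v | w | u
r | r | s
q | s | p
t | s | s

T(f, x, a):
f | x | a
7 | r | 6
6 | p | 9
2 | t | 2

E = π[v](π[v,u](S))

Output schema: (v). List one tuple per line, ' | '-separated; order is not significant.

Per-node cardinality:
  S → 3
  π[v,u](S) → 3
  π[v](π[v,u](S)) → 3

== RESULT ==
v
q
r
t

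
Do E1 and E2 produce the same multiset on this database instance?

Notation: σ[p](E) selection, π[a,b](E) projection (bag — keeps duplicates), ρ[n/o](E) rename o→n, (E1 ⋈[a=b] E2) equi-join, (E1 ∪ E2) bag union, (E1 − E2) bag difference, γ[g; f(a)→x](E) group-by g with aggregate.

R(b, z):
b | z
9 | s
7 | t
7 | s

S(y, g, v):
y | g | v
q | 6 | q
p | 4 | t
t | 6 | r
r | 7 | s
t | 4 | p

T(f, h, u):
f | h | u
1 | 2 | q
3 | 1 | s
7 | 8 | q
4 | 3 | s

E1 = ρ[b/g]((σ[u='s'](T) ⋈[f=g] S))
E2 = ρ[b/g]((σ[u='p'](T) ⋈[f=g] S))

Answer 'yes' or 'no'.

E1 subexpression sizes:
  T → 4
  σ[u='s'](T) → 2
  S → 5
  (σ[u='s'](T) ⋈[f=g] S) → 2
  ρ[b/g]((σ[u='s'](T) ⋈[f=g] S)) → 2
E2 subexpression sizes:
  T → 4
  σ[u='p'](T) → 0
  S → 5
  (σ[u='p'](T) ⋈[f=g] S) → 0
  ρ[b/g]((σ[u='p'](T) ⋈[f=g] S)) → 0

E1 result:
f | h | u | y | b | v
4 | 3 | s | p | 4 | t
4 | 3 | s | t | 4 | p
E2 result:
f | h | u | y | b | v
(0 rows)
Witness: (4, 3, 's', 't', 4, 'p') appears 1× in E1 but 0× in E2.

no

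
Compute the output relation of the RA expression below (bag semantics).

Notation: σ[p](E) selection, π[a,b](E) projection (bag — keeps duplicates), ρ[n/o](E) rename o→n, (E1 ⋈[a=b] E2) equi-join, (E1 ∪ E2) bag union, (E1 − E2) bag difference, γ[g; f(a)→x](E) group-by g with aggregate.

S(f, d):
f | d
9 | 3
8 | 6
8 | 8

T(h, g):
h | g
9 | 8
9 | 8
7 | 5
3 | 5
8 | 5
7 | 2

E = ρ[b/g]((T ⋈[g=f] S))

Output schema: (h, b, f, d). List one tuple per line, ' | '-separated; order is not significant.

Subexpression sizes:
  T → 6
  S → 3
  (T ⋈[g=f] S) → 4
  ρ[b/g]((T ⋈[g=f] S)) → 4

== RESULT ==
h | b | f | d
9 | 8 | 8 | 6
9 | 8 | 8 | 6
9 | 8 | 8 | 8
9 | 8 | 8 | 8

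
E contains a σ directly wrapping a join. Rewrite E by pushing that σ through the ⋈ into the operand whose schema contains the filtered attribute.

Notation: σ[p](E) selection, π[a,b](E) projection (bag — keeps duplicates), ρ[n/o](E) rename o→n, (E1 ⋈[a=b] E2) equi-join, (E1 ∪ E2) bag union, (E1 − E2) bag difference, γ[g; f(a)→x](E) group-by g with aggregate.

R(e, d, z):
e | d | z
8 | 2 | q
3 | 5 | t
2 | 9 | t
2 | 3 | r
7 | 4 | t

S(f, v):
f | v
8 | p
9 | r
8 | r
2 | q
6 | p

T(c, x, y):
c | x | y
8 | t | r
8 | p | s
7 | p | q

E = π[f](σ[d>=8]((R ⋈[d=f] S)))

σ filters on d, owned by the left side.
E' = π[f]((σ[d>=8](R) ⋈[d=f] S))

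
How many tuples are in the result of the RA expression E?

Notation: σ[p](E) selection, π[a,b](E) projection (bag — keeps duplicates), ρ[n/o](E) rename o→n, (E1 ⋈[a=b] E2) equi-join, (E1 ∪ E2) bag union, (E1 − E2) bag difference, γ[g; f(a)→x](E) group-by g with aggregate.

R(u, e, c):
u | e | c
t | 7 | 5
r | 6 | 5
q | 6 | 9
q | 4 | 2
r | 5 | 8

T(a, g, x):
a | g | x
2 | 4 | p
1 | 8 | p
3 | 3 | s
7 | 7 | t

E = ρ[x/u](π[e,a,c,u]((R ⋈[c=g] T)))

Per-node cardinality:
  R → 5
  T → 4
  (R ⋈[c=g] T) → 1
  π[e,a,c,u]((R ⋈[c=g] T)) → 1
  ρ[x/u](π[e,a,c,u]((R ⋈[c=g] T))) → 1

|E| = 1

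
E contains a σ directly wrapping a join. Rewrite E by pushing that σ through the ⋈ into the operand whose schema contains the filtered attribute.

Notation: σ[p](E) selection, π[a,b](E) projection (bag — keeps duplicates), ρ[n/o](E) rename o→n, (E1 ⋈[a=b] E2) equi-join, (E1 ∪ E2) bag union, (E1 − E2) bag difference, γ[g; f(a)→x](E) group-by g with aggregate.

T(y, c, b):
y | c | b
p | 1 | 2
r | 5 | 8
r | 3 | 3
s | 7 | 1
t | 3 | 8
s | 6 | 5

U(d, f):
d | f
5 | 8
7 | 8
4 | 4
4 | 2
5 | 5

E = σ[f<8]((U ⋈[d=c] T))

σ filters on f, owned by the left side.
E' = (σ[f<8](U) ⋈[d=c] T)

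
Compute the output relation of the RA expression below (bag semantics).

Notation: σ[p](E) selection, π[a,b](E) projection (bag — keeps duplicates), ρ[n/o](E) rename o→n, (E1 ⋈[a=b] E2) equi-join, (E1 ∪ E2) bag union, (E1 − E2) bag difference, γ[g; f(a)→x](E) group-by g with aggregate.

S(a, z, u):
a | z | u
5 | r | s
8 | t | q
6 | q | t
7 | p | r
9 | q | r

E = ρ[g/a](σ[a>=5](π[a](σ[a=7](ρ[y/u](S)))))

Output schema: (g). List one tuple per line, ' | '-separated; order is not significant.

Row counts bottom-up:
  S → 5
  ρ[y/u](S) → 5
  σ[a=7](ρ[y/u](S)) → 1
  π[a](σ[a=7](ρ[y/u](S))) → 1
  σ[a>=5](π[a](σ[a=7](ρ[y/u](S)))) → 1
  ρ[g/a](σ[a>=5](π[a](σ[a=7](ρ[y/u](S))))) → 1

== RESULT ==
g
7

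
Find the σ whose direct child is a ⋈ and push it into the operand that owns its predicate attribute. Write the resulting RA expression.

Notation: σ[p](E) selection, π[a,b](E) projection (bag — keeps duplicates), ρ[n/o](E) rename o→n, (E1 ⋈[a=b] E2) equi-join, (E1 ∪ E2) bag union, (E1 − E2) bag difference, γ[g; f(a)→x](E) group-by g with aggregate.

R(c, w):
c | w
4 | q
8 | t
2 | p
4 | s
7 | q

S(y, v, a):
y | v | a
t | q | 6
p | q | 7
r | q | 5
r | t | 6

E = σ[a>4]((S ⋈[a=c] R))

σ filters on a, owned by the left side.
E' = (σ[a>4](S) ⋈[a=c] R)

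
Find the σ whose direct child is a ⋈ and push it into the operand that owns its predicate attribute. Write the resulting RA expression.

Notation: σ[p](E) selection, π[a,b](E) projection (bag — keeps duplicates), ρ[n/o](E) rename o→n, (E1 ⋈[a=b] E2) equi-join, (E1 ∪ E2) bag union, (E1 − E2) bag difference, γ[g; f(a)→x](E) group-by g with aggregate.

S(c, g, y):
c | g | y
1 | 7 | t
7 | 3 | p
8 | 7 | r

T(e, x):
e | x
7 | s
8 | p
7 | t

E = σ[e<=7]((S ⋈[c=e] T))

σ filters on e, owned by the right side.
E' = (S ⋈[c=e] σ[e<=7](T))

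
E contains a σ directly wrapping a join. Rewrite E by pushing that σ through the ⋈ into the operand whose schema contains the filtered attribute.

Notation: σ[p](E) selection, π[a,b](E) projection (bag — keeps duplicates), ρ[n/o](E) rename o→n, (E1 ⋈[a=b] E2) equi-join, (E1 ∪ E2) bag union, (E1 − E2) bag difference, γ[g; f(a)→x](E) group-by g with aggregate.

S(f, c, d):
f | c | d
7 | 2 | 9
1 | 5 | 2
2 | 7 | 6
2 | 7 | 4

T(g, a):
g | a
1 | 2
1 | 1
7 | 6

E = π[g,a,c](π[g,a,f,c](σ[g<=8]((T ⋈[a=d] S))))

σ filters on g, owned by the left side.
E' = π[g,a,c](π[g,a,f,c]((σ[g<=8](T) ⋈[a=d] S)))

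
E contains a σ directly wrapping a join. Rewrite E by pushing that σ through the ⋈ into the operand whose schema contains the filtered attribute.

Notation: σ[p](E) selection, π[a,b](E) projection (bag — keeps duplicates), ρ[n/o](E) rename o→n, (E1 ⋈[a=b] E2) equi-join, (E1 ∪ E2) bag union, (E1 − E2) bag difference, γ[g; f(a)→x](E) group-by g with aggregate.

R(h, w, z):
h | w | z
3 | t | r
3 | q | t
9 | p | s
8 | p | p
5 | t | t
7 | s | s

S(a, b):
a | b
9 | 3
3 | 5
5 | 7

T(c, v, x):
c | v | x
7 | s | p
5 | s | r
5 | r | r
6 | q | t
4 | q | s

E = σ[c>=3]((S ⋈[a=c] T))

σ filters on c, owned by the right side.
E' = (S ⋈[a=c] σ[c>=3](T))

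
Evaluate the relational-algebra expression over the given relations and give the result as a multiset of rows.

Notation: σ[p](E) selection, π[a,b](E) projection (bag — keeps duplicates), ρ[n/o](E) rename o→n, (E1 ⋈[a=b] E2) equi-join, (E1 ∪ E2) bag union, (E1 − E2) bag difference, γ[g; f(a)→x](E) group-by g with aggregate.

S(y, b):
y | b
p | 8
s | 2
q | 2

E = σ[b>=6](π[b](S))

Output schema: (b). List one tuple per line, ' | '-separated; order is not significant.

Row counts bottom-up:
  S → 3
  π[b](S) → 3
  σ[b>=6](π[b](S)) → 1

== RESULT ==
b
8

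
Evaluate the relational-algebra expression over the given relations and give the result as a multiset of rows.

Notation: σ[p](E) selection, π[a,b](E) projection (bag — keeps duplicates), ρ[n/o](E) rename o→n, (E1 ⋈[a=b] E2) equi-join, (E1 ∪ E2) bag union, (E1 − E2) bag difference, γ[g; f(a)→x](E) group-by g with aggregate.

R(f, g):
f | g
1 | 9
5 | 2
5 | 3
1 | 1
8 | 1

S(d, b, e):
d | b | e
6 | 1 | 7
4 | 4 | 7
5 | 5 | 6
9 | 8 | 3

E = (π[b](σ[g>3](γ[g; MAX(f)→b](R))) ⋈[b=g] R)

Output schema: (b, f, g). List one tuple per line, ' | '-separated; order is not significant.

Subexpression sizes:
  R → 5
  γ[g; MAX(f)→b](R) → 4
  σ[g>3](γ[g; MAX(f)→b](R)) → 1
  π[b](σ[g>3](γ[g; MAX(f)→b](R))) → 1
  R → 5
  (π[b](σ[g>3](γ[g; MAX(f)→b](R))) ⋈[b=g] R) → 2

== RESULT ==
b | f | g
1 | 1 | 1
1 | 8 | 1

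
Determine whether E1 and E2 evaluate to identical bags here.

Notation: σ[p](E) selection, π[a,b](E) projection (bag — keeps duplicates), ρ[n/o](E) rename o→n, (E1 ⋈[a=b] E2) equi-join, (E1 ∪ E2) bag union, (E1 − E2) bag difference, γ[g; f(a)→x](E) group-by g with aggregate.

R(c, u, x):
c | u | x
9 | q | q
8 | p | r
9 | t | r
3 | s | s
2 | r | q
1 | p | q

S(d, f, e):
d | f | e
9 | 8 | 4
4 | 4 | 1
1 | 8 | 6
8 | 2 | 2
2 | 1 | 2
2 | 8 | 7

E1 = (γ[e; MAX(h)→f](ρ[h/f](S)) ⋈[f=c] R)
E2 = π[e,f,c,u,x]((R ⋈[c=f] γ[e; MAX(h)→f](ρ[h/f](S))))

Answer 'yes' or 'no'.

E1 subexpression sizes:
  S → 6
  ρ[h/f](S) → 6
  γ[e; MAX(h)→f](ρ[h/f](S)) → 5
  R → 6
  (γ[e; MAX(h)→f](ρ[h/f](S)) ⋈[f=c] R) → 4
E2 subexpression sizes:
  R → 6
  S → 6
  ρ[h/f](S) → 6
  γ[e; MAX(h)→f](ρ[h/f](S)) → 5
  (R ⋈[c=f] γ[e; MAX(h)→f](ρ[h/f](S))) → 4
  π[e,f,c,u,x]((R ⋈[c=f] γ[e; MAX(h)→f](ρ[h/f](S)))) → 4

E1 and E2 produce the same multiset:
e | f | c | u | x
2 | 2 | 2 | r | q
4 | 8 | 8 | p | r
6 | 8 | 8 | p | r
7 | 8 | 8 | p | r

yes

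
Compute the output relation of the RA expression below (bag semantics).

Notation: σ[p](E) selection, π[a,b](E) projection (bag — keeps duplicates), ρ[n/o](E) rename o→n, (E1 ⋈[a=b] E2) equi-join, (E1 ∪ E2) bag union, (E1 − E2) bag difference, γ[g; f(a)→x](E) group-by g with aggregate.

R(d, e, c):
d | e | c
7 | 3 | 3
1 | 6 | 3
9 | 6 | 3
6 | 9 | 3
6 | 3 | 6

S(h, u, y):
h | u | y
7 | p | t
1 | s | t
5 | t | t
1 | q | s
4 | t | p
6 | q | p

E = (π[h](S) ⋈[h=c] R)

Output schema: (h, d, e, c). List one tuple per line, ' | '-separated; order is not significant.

Row counts bottom-up:
  S → 6
  π[h](S) → 6
  R → 5
  (π[h](S) ⋈[h=c] R) → 1

== RESULT ==
h | d | e | c
6 | 6 | 3 | 6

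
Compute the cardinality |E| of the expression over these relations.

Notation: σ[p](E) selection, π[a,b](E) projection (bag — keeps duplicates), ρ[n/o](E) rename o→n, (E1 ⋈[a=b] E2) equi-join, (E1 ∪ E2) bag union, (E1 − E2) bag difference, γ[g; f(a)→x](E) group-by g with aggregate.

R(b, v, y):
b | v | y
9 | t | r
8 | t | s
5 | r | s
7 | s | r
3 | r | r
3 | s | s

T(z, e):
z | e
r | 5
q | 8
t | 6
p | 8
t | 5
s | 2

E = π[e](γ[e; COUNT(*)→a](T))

Per-node cardinality:
  T → 6
  γ[e; COUNT(*)→a](T) → 4
  π[e](γ[e; COUNT(*)→a](T)) → 4

|E| = 4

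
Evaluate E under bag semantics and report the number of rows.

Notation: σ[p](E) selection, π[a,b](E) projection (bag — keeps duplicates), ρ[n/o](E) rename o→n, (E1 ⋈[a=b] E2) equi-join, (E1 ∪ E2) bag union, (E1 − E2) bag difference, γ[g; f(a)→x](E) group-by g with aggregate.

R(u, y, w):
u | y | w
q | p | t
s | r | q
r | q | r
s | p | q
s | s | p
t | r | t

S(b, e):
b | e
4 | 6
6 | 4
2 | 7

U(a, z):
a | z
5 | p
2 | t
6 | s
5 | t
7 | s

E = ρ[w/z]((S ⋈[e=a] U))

Per-node cardinality:
  S → 3
  U → 5
  (S ⋈[e=a] U) → 2
  ρ[w/z]((S ⋈[e=a] U)) → 2

|E| = 2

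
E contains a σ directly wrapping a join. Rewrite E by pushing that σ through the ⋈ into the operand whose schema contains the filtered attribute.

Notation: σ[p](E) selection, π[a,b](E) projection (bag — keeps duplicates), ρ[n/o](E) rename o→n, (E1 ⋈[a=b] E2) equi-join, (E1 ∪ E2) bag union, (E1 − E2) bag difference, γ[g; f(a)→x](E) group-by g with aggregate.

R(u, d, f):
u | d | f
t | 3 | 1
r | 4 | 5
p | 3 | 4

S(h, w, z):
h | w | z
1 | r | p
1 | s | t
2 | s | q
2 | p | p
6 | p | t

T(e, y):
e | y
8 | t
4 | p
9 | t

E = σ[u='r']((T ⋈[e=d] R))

σ filters on u, owned by the right side.
E' = (T ⋈[e=d] σ[u='r'](R))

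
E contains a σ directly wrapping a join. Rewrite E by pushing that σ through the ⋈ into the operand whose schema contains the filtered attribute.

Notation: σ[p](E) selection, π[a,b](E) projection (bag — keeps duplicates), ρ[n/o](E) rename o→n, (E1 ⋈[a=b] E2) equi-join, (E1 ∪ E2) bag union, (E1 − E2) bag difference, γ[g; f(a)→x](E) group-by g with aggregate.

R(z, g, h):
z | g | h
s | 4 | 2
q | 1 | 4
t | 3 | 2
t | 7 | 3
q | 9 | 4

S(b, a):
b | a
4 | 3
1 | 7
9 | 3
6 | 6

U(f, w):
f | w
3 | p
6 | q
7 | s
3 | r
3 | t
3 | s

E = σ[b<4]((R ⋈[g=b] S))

σ filters on b, owned by the right side.
E' = (R ⋈[g=b] σ[b<4](S))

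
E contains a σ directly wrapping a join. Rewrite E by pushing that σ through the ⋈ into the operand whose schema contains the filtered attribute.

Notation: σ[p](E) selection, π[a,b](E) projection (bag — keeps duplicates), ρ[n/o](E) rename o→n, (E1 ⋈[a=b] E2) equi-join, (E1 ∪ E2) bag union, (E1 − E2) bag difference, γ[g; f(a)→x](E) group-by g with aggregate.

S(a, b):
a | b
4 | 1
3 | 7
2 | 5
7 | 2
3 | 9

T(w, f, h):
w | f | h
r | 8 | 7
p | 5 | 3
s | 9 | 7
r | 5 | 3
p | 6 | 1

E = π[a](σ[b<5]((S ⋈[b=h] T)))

σ filters on b, owned by the left side.
E' = π[a]((σ[b<5](S) ⋈[b=h] T))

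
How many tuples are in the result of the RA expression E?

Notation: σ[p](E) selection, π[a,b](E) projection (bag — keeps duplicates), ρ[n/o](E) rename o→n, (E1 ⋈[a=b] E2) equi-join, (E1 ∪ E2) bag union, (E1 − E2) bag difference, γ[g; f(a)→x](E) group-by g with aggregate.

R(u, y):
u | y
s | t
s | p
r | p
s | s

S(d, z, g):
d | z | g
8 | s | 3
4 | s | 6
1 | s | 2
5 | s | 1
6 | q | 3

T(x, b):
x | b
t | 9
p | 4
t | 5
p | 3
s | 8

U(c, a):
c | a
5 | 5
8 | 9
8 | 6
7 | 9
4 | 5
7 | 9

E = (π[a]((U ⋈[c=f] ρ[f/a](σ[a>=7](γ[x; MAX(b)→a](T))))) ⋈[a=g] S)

Subexpression sizes:
  U → 6
  T → 5
  γ[x; MAX(b)→a](T) → 3
  σ[a>=7](γ[x; MAX(b)→a](T)) → 2
  ρ[f/a](σ[a>=7](γ[x; MAX(b)→a](T))) → 2
  (U ⋈[c=f] ρ[f/a](σ[a>=7](γ[x; MAX(b)→a](T)))) → 2
  π[a]((U ⋈[c=f] ρ[f/a](σ[a>=7](γ[x; MAX(b)→a](T))))) → 2
  S → 5
  (π[a]((U ⋈[c=f] ρ[f/a](σ[a>=7](γ[x; MAX(b)→a](T))))) ⋈[a=g] S) → 1

|E| = 1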